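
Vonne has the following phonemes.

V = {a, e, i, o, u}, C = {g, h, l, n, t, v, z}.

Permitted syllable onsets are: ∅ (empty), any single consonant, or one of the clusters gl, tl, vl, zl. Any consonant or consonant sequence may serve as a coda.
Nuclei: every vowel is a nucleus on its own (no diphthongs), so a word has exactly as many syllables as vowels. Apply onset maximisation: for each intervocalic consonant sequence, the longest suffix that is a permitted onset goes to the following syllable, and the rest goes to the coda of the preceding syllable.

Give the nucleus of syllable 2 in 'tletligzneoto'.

i

Nuclei (vowels): e, i, e, o, o → 5 syllables.
The second nucleus (vowel 2 from the left) is /i/.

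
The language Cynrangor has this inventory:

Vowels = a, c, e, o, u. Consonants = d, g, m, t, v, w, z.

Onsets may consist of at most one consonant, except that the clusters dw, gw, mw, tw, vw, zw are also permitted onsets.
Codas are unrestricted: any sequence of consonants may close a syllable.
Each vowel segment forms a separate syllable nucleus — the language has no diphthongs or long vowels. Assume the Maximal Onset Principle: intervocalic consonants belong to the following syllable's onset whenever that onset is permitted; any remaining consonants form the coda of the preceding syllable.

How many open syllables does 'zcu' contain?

2

Vowels present: c, u; each is a nucleus, giving 2 syllables.
Between /c/ (V1) and /u/ (V2): hiatus — the boundary sits between the two vowels.
Result: zc.u.
Classifying each syllable: /zc/ (open), /u/ (open).
Open syllables: 2.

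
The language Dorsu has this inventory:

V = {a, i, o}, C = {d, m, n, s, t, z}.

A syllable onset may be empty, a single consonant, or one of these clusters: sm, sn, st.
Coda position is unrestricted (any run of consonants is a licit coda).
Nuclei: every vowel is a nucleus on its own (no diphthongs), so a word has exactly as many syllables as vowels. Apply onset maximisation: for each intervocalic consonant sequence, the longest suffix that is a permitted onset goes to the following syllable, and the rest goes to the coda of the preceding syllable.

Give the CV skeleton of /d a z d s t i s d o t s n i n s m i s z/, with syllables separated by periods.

Nuclei (vowels): a, i, o, i, i → 5 syllables.
/a…i/ gap (V1→V2): /zdst/; trying suffixes from longest down, /st/ is the first permitted one, so coda /zd/ | onset /st/.
/i…o/ gap (V2→V3): /sd/ splits as /s/ + /d/ (/d/ is the longest suffix that is a licit onset).
/o…i/ gap (V3→V4): /tsn/; trying suffixes from longest down, /sn/ is the first permitted one, so coda /t/ | onset /sn/.
/i…i/ gap (V4→V5): /nsm/; trying suffixes from longest down, /sm/ is the first permitted one, so coda /n/ | onset /sm/.
Syllabification: dazd.stis.dot.snin.smisz.
Mapping each syllable to C/V: /dazd/ → CVCC, /stis/ → CCVC, /dot/ → CVC, /snin/ → CCVC, /smisz/ → CCVCC.

CVCC.CCVC.CVC.CCVC.CCVCC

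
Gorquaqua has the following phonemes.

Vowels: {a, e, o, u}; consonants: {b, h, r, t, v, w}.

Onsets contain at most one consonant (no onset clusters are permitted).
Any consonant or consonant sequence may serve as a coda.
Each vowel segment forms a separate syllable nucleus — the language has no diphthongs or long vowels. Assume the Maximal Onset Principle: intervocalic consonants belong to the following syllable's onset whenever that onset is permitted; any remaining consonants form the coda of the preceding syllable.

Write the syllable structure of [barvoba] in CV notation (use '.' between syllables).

CVC.CV.CV

Nuclei (vowels): a, o, a → 3 syllables.
/a…o/ gap (V1→V2): /rv/; trying suffixes from longest down, /v/ is the first permitted one, so coda /r/ | onset /v/.
/o…a/ gap (V2→V3): /b/ → onset of the next syllable (single consonants are always licit onsets).
So the parse is bar.vo.ba.
Mapping each syllable to C/V: /bar/ → CVC, /vo/ → CV, /ba/ → CV.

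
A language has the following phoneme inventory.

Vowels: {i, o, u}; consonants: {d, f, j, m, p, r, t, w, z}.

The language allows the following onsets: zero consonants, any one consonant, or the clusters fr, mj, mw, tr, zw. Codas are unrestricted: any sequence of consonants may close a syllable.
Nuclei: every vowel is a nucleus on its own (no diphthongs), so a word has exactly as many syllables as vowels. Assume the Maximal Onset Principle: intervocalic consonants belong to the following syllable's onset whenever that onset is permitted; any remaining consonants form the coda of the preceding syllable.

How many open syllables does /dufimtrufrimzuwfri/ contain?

3

The vowels are u, i, u, i, u, i — 6 nuclei, so 6 syllables.
Between /u/ (V1) and /i/ (V2): /f/ → onset of the next syllable (single consonants are always licit onsets).
Between /i/ (V2) and /u/ (V3): /mtr/ splits as /m/ + /tr/ (/tr/ is the longest suffix that is a licit onset).
Between /u/ (V3) and /i/ (V4): /fr/ — entire cluster is a permitted onset → onset /fr/, coda ∅.
Between /i/ (V4) and /u/ (V5): /mz/; trying suffixes from longest down, /z/ is the first permitted one, so coda /m/ | onset /z/.
Between /u/ (V5) and /i/ (V6): /wfr/; trying suffixes from longest down, /fr/ is the first permitted one, so coda /w/ | onset /fr/.
Result: du.fim.tru.frim.zuw.fri.
Classifying each syllable: /du/ (open), /fim/ (closed), /tru/ (open), /frim/ (closed), /zuw/ (closed), /fri/ (open).
Open syllables: 3.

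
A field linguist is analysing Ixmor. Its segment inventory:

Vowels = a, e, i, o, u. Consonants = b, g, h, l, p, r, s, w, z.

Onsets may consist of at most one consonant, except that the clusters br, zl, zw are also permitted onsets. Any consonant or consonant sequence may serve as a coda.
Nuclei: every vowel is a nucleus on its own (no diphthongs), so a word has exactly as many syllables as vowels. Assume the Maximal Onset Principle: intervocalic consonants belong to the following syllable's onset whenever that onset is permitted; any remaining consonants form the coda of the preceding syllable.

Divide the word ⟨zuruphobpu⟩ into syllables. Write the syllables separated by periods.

zu.rup.hob.pu

The vowels are u, u, o, u — 4 nuclei, so 4 syllables.
/u…u/ gap (V1→V2): just /r/ — single C goes to the following onset.
/u…o/ gap (V2→V3): /ph/ — longest licit onset from the right is /h/, leaving /p/ as coda.
/o…u/ gap (V3→V4): /bp/; trying suffixes from longest down, /p/ is the first permitted one, so coda /b/ | onset /p/.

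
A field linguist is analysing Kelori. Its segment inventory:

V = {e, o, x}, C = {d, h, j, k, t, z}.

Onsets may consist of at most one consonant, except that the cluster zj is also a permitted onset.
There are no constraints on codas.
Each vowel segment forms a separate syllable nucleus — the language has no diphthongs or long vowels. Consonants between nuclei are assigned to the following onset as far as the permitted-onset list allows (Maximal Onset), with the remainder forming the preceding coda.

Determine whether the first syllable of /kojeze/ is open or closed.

open

The vowels are o, e, e — 3 nuclei, so 3 syllables.
Between /o/ (V1) and /e/ (V2): /j/ is a single consonant, so it becomes the next onset.
Between /e/ (V2) and /e/ (V3): /z/ is a single consonant, so it becomes the next onset.
So the parse is ko.je.ze.
Syllable 1 is /ko/; it ends in its nucleus with no coda, so it is open.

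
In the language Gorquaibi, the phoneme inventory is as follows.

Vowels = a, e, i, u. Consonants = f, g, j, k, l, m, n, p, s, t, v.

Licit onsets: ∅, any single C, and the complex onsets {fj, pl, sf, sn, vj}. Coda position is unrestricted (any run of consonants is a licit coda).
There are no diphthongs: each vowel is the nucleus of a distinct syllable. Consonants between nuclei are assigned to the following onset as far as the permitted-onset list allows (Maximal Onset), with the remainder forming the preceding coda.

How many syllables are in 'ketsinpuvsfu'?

4

The vowels are e, i, u, u — 4 nuclei, so 4 syllables.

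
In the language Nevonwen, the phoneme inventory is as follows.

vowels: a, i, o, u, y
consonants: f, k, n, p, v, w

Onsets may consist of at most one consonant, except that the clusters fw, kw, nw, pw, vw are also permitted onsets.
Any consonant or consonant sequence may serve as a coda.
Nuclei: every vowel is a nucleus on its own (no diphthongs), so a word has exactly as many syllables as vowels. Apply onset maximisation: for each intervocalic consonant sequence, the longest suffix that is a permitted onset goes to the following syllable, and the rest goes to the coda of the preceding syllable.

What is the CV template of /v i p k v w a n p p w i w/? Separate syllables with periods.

CVCC.CCVCC.CCVC

Vowels present: i, a, i; each is a nucleus, giving 3 syllables.
V1 /i/ – V2 /a/: /pkvw/ — longest licit onset from the right is /vw/, leaving /pk/ as coda.
V2 /a/ – V3 /i/: /nppw/ splits as /np/ + /pw/ (/pw/ is the longest suffix that is a licit onset).
Syllabification: vipk.vwanp.pwiw.
Mapping each syllable to C/V: /vipk/ → CVCC, /vwanp/ → CCVCC, /pwiw/ → CCVC.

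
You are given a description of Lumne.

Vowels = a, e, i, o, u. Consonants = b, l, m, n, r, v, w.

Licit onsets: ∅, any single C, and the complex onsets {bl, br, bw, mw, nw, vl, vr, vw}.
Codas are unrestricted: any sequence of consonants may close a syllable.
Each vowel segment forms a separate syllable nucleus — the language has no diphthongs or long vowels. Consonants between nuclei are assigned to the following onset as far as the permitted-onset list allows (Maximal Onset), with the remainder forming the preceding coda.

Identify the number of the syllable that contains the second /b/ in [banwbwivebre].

2

The vowels are a, i, e, e — 4 nuclei, so 4 syllables.
σ1/σ2 boundary: /nwbw/ splits as /nw/ + /bw/ (/bw/ is the longest suffix that is a licit onset).
σ2/σ3 boundary: /v/ → onset of the next syllable (single consonants are always licit onsets).
σ3/σ4 boundary: /br/ is a licit onset in full, so it all attaches to the next syllable.
Result: banw.bwi.ve.bre.
The second /b/ is in the onset of syllable 2 (/bwi/).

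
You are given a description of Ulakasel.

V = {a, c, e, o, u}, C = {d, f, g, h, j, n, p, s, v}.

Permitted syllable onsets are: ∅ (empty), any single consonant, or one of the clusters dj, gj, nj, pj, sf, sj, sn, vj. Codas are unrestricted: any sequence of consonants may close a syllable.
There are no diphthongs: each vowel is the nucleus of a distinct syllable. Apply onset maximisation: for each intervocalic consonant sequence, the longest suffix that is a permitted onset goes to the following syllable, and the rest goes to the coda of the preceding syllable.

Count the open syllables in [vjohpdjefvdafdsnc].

The vowels are o, e, a, c — 4 nuclei, so 4 syllables.
V1 /o/ – V2 /e/: /hpdj/ splits as /hp/ + /dj/ (/dj/ is the longest suffix that is a licit onset).
V2 /e/ – V3 /a/: /fvd/; trying suffixes from longest down, /d/ is the first permitted one, so coda /fv/ | onset /d/.
V3 /a/ – V4 /c/: cluster /fdsn/ — the longest permitted-onset suffix is /sn/; onset = /sn/, preceding coda = /fd/.
Syllabification: vjohp.djefv.dafd.snc.
Classifying each syllable: /vjohp/ (closed), /djefv/ (closed), /dafd/ (closed), /snc/ (open).
Open syllables: 1.

1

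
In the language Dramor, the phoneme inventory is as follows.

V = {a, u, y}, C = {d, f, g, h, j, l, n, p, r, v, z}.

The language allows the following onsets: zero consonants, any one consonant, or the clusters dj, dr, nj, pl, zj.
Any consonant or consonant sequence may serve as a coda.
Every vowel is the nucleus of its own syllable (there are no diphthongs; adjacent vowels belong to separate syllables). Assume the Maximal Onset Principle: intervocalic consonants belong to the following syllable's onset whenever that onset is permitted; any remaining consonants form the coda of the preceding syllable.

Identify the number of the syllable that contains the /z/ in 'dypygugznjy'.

3

The vowels are y, y, u, y — 4 nuclei, so 4 syllables.
V1 /y/ – V2 /y/: just /p/ — single C goes to the following onset.
V2 /y/ – V3 /u/: /g/ is a single consonant, so it becomes the next onset.
V3 /u/ – V4 /y/: /gznj/ — longest licit onset from the right is /nj/, leaving /gz/ as coda.
So the parse is dy.py.gugz.njy.
The /z/ is in the coda of syllable 3 (/gugz/).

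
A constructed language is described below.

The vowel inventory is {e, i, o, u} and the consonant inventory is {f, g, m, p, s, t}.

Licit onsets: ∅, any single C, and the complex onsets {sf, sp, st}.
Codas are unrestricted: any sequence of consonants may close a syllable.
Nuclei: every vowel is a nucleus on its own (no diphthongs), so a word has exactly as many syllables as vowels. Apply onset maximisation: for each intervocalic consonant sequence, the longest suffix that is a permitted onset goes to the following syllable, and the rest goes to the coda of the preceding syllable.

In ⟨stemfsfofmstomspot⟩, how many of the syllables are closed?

4

Nuclei (vowels): e, o, o, o → 4 syllables.
Between /e/ (V1) and /o/ (V2): /mfsf/ — longest licit onset from the right is /sf/, leaving /mf/ as coda.
Between /o/ (V2) and /o/ (V3): /fmst/ — longest licit onset from the right is /st/, leaving /fm/ as coda.
Between /o/ (V3) and /o/ (V4): /msp/ — longest licit onset from the right is /sp/, leaving /m/ as coda.
Result: stemf.sfofm.stom.spot.
Classifying each syllable: /stemf/ (closed), /sfofm/ (closed), /stom/ (closed), /spot/ (closed).
Closed syllables: 4.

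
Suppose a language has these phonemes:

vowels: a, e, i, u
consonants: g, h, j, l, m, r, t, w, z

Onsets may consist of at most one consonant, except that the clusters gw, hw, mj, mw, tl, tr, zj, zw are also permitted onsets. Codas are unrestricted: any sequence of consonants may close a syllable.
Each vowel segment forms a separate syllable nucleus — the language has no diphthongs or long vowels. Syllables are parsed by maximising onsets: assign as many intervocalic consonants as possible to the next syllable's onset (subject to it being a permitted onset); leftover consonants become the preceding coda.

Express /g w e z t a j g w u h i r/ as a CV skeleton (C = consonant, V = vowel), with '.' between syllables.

Nuclei (vowels): e, a, u, i → 4 syllables.
V1 /e/ – V2 /a/: /zt/; trying suffixes from longest down, /t/ is the first permitted one, so coda /z/ | onset /t/.
V2 /a/ – V3 /u/: /jgw/ splits as /j/ + /gw/ (/gw/ is the longest suffix that is a licit onset).
V3 /u/ – V4 /i/: /h/ is a single consonant, so it becomes the next onset.
Result: gwez.taj.gwu.hir.
Mapping each syllable to C/V: /gwez/ → CCVC, /taj/ → CVC, /gwu/ → CCV, /hir/ → CVC.

CCVC.CVC.CCV.CVC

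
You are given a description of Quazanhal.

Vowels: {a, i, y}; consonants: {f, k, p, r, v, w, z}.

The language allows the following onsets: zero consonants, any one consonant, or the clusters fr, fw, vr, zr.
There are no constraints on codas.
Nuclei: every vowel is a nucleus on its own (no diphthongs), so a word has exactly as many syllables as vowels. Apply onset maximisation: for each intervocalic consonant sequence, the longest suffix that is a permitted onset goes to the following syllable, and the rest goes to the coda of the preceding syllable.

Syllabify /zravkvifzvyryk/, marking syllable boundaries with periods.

Vowels present: a, i, y, y; each is a nucleus, giving 4 syllables.
σ1/σ2 boundary: cluster /vkv/ — the longest permitted-onset suffix is /v/; onset = /v/, preceding coda = /vk/.
σ2/σ3 boundary: /fzv/ — longest licit onset from the right is /v/, leaving /fz/ as coda.
σ3/σ4 boundary: just /r/ — single C goes to the following onset.

zravk.vifz.vy.ryk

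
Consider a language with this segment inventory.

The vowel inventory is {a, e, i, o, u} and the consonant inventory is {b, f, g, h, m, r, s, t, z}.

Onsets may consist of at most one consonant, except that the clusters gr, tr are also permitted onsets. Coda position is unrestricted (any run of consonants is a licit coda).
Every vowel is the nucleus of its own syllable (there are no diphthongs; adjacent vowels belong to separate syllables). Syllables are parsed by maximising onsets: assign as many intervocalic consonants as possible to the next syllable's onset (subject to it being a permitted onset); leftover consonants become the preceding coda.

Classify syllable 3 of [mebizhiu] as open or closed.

The vowels are e, i, i, u — 4 nuclei, so 4 syllables.
σ1/σ2 boundary: /b/ → onset of the next syllable (single consonants are always licit onsets).
σ2/σ3 boundary: cluster /zh/ — the longest permitted-onset suffix is /h/; onset = /h/, preceding coda = /z/.
σ3/σ4 boundary: nothing intervenes; syllable break is V.V.
Syllabification: me.biz.hi.u.
Syllable 3 is /hi/; it ends in its nucleus with no coda, so it is open.

open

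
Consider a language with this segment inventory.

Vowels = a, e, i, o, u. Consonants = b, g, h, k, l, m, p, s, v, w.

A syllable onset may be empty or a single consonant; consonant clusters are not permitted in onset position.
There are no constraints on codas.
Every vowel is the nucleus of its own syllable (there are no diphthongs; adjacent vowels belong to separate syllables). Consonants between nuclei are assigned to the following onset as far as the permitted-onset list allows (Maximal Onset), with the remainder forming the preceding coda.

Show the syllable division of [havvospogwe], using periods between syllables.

The vowels are a, o, o, e — 4 nuclei, so 4 syllables.
σ1/σ2 boundary: /vv/ splits as /v/ + /v/ (/v/ is the longest suffix that is a licit onset).
σ2/σ3 boundary: /sp/ splits as /s/ + /p/ (/p/ is the longest suffix that is a licit onset).
σ3/σ4 boundary: /gw/ splits as /g/ + /w/ (/w/ is the longest suffix that is a licit onset).

hav.vos.pog.we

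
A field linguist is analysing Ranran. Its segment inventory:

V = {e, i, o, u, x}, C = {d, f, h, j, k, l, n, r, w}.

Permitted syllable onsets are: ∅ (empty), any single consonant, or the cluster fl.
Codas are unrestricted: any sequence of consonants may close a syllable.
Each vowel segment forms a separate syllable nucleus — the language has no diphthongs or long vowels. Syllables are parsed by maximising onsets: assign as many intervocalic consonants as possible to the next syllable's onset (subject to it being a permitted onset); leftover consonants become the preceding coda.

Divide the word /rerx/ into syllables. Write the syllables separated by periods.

The vowels are e, x — 2 nuclei, so 2 syllables.
V1 /e/ – V2 /x/: /r/ → onset of the next syllable (single consonants are always licit onsets).

re.rx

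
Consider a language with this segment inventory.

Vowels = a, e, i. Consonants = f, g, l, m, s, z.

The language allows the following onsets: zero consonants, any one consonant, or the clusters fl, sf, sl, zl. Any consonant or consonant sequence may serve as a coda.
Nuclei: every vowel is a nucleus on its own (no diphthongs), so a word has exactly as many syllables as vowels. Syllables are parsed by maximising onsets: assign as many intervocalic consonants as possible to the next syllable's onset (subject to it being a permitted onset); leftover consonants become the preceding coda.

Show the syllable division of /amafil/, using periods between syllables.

Vowels present: a, a, i; each is a nucleus, giving 3 syllables.
/a…a/ gap (V1→V2): /m/ → onset of the next syllable (single consonants are always licit onsets).
/a…i/ gap (V2→V3): /f/ is a single consonant, so it becomes the next onset.

a.ma.fil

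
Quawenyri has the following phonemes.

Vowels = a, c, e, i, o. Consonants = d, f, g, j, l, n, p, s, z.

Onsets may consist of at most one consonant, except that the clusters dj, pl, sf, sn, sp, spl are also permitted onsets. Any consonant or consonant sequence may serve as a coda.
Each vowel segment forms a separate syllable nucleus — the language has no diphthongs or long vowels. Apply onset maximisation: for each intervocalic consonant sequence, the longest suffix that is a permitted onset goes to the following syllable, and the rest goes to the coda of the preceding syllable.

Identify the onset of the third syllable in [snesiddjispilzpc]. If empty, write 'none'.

The vowels are e, i, i, i, c — 5 nuclei, so 5 syllables.
Between /e/ (V1) and /i/ (V2): just /s/ — single C goes to the following onset.
Between /i/ (V2) and /i/ (V3): cluster /ddj/ — the longest permitted-onset suffix is /dj/; onset = /dj/, preceding coda = /d/.
Between /i/ (V3) and /i/ (V4): /sp/ is a licit onset in full, so it all attaches to the next syllable.
Between /i/ (V4) and /c/ (V5): cluster /lzp/ — the longest permitted-onset suffix is /p/; onset = /p/, preceding coda = /lz/.
Result: sne.sid.dji.spilz.pc.
Syllable 3 is /dji/: onset /dj/, nucleus /i/, coda ∅.

dj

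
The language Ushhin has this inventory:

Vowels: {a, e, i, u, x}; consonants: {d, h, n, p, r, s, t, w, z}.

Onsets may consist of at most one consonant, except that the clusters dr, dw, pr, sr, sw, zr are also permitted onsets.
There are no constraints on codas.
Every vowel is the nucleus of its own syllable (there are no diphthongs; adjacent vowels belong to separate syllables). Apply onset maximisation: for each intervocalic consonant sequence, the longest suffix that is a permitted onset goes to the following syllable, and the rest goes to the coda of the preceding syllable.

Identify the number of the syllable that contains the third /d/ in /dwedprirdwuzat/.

3

Vowels present: e, i, u, a; each is a nucleus, giving 4 syllables.
σ1/σ2 boundary: /dpr/ splits as /d/ + /pr/ (/pr/ is the longest suffix that is a licit onset).
σ2/σ3 boundary: cluster /rdw/ — the longest permitted-onset suffix is /dw/; onset = /dw/, preceding coda = /r/.
σ3/σ4 boundary: /z/ → onset of the next syllable (single consonants are always licit onsets).
So the parse is dwed.prir.dwu.zat.
The third /d/ is in the onset of syllable 3 (/dwu/).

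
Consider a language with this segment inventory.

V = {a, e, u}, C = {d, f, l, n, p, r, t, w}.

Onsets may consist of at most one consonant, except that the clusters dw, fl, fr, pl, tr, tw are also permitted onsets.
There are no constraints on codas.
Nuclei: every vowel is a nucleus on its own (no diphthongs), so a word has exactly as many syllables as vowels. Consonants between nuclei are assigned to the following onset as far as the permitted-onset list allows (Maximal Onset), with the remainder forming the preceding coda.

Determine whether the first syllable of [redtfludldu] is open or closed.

closed

Vowels present: e, u, u; each is a nucleus, giving 3 syllables.
V1 /e/ – V2 /u/: /dtfl/ — longest licit onset from the right is /fl/, leaving /dt/ as coda.
V2 /u/ – V3 /u/: /dld/ splits as /dl/ + /d/ (/d/ is the longest suffix that is a licit onset).
Putting it together: redt.fludl.du.
Syllable 1 is /redt/ with coda /dt/, so it is closed.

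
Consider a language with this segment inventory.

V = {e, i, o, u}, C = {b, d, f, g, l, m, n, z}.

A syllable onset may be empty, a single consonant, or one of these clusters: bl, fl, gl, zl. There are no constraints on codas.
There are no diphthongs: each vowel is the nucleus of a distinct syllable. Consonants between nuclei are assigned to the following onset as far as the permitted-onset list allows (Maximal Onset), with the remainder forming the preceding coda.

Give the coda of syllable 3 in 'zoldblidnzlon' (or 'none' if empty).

n

The vowels are o, i, o — 3 nuclei, so 3 syllables.
V1 /o/ – V2 /i/: /ldbl/; trying suffixes from longest down, /bl/ is the first permitted one, so coda /ld/ | onset /bl/.
V2 /i/ – V3 /o/: cluster /dnzl/ — the longest permitted-onset suffix is /zl/; onset = /zl/, preceding coda = /dn/.
Result: zold.blidn.zlon.
Syllable 3 is /zlon/: onset /zl/, nucleus /o/, coda /n/.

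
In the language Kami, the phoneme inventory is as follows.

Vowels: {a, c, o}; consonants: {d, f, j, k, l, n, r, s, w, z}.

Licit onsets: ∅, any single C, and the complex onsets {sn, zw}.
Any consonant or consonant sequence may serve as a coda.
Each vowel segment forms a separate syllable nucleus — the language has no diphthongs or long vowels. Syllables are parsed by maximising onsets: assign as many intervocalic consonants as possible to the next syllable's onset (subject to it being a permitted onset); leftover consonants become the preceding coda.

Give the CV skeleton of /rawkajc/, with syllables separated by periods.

Nuclei (vowels): a, a, c → 3 syllables.
V1 /a/ – V2 /a/: /wk/ splits as /w/ + /k/ (/k/ is the longest suffix that is a licit onset).
V2 /a/ – V3 /c/: /j/ → onset of the next syllable (single consonants are always licit onsets).
So the parse is raw.ka.jc.
Mapping each syllable to C/V: /raw/ → CVC, /ka/ → CV, /jc/ → CV.

CVC.CV.CV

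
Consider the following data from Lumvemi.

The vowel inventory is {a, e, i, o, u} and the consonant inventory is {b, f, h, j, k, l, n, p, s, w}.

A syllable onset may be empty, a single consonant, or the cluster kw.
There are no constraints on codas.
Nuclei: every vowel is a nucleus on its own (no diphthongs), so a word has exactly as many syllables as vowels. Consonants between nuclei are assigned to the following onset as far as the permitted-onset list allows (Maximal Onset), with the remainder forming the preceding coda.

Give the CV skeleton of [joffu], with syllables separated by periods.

CVC.CV

The vowels are o, u — 2 nuclei, so 2 syllables.
/o…u/ gap (V1→V2): cluster /ff/ — the longest permitted-onset suffix is /f/; onset = /f/, preceding coda = /f/.
Result: jof.fu.
Mapping each syllable to C/V: /jof/ → CVC, /fu/ → CV.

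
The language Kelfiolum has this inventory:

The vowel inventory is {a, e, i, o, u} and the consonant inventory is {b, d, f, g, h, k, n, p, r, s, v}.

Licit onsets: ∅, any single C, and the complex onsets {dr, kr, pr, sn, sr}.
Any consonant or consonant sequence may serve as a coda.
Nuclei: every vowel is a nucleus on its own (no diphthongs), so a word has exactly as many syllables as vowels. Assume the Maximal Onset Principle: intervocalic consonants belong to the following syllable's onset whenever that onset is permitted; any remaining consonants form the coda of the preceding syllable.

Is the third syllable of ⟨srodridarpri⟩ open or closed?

closed

The vowels are o, i, a, i — 4 nuclei, so 4 syllables.
σ1/σ2 boundary: cluster /dr/ — /dr/ is itself a permitted onset, so the whole cluster goes right; preceding coda = ∅.
σ2/σ3 boundary: just /d/ — single C goes to the following onset.
σ3/σ4 boundary: /rpr/; trying suffixes from longest down, /pr/ is the first permitted one, so coda /r/ | onset /pr/.
Syllabification: sro.dri.dar.pri.
Syllable 3 is /dar/ with coda /r/, so it is closed.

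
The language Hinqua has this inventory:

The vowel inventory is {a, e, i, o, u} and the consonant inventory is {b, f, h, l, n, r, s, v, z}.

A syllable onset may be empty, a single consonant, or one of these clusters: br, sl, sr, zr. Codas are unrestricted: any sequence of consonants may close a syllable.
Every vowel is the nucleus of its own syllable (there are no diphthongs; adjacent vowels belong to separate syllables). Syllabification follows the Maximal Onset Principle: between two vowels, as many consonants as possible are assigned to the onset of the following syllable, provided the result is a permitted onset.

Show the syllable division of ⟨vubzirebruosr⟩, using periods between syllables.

vub.zi.re.bru.osr

Vowels present: u, i, e, u, o; each is a nucleus, giving 5 syllables.
σ1/σ2 boundary: /bz/ — longest licit onset from the right is /z/, leaving /b/ as coda.
σ2/σ3 boundary: just /r/ — single C goes to the following onset.
σ3/σ4 boundary: cluster /br/ — /br/ is itself a permitted onset, so the whole cluster goes right; preceding coda = ∅.
σ4/σ5 boundary: hiatus — the boundary sits between the two vowels.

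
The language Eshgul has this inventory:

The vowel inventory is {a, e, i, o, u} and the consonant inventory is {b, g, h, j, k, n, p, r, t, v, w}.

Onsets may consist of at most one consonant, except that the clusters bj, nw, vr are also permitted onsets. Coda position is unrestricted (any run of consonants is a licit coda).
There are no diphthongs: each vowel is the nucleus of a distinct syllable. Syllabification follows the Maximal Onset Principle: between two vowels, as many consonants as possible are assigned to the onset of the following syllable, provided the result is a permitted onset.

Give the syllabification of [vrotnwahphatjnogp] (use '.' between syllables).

Nuclei (vowels): o, a, a, o → 4 syllables.
/o…a/ gap (V1→V2): /tnw/ — longest licit onset from the right is /nw/, leaving /t/ as coda.
/a…a/ gap (V2→V3): /hph/ splits as /hp/ + /h/ (/h/ is the longest suffix that is a licit onset).
/a…o/ gap (V3→V4): /tjn/ — longest licit onset from the right is /n/, leaving /tj/ as coda.

vrot.nwahp.hatj.nogp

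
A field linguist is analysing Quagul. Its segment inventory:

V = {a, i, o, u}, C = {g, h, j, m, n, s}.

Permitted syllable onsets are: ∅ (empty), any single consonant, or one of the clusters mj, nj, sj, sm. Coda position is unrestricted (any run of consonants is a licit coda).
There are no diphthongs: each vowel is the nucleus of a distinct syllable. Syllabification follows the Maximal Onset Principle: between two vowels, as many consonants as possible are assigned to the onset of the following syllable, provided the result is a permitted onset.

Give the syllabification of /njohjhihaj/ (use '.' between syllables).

njohj.hi.haj

Vowels present: o, i, a; each is a nucleus, giving 3 syllables.
σ1/σ2 boundary: /hjh/; trying suffixes from longest down, /h/ is the first permitted one, so coda /hj/ | onset /h/.
σ2/σ3 boundary: /h/ → onset of the next syllable (single consonants are always licit onsets).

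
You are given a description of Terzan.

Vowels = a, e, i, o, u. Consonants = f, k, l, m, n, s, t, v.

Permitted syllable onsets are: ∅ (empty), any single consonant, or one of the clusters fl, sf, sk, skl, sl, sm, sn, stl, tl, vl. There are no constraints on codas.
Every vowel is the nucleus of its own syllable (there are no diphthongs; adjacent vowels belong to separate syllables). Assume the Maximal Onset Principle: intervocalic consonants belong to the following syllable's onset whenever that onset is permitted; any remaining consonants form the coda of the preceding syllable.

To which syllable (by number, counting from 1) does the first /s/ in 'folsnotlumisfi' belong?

Vowels present: o, o, u, i, i; each is a nucleus, giving 5 syllables.
Between /o/ (V1) and /o/ (V2): /lsn/ splits as /l/ + /sn/ (/sn/ is the longest suffix that is a licit onset).
Between /o/ (V2) and /u/ (V3): /tl/ — entire cluster is a permitted onset → onset /tl/, coda ∅.
Between /u/ (V3) and /i/ (V4): /m/ is a single consonant, so it becomes the next onset.
Between /i/ (V4) and /i/ (V5): cluster /sf/ — /sf/ is itself a permitted onset, so the whole cluster goes right; preceding coda = ∅.
Putting it together: fol.sno.tlu.mi.sfi.
The first /s/ is in the onset of syllable 2 (/sno/).

2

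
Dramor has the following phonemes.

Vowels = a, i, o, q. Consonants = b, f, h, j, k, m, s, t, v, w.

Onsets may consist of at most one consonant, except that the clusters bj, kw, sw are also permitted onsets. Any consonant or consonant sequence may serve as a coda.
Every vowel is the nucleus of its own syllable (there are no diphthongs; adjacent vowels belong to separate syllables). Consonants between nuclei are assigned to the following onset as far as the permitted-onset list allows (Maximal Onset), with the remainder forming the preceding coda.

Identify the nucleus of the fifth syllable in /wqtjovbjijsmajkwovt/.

The vowels are q, o, i, a, o — 5 nuclei, so 5 syllables.
The fifth nucleus (vowel 5 from the left) is /o/.

o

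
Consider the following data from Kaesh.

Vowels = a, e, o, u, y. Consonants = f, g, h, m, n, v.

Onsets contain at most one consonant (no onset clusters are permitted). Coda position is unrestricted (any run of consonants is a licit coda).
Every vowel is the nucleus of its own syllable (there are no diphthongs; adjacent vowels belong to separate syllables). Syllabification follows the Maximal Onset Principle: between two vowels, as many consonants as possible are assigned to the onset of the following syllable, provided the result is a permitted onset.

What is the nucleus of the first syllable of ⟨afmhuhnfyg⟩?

Nuclei (vowels): a, u, y → 3 syllables.
The first nucleus (vowel 1 from the left) is /a/.

a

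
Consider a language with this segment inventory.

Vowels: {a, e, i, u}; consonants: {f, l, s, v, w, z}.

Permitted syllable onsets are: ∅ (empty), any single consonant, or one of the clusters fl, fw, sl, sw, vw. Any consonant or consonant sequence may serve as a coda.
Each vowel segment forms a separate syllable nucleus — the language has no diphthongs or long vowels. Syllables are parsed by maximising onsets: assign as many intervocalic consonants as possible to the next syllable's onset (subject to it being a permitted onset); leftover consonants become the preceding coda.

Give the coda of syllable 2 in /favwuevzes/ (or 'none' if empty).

none

Nuclei (vowels): a, u, e, e → 4 syllables.
Between /a/ (V1) and /u/ (V2): /vw/ — entire cluster is a permitted onset → onset /vw/, coda ∅.
Between /u/ (V2) and /e/ (V3): no consonants, so the boundary falls immediately after /u/.
Between /e/ (V3) and /e/ (V4): /vz/ splits as /v/ + /z/ (/z/ is the longest suffix that is a licit onset).
Syllabification: fa.vwu.ev.zes.
Syllable 2 is /vwu/: onset /vw/, nucleus /u/, coda ∅.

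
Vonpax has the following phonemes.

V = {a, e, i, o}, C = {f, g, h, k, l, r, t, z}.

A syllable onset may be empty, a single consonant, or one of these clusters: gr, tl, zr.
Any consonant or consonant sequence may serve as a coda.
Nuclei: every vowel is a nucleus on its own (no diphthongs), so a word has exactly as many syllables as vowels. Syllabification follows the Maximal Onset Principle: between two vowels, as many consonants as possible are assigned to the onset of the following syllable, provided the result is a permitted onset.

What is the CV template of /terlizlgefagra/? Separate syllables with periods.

Nuclei (vowels): e, i, e, a, a → 5 syllables.
Between /e/ (V1) and /i/ (V2): /rl/ splits as /r/ + /l/ (/l/ is the longest suffix that is a licit onset).
Between /i/ (V2) and /e/ (V3): cluster /zlg/ — the longest permitted-onset suffix is /g/; onset = /g/, preceding coda = /zl/.
Between /e/ (V3) and /a/ (V4): just /f/ — single C goes to the following onset.
Between /a/ (V4) and /a/ (V5): /gr/ is a licit onset in full, so it all attaches to the next syllable.
Putting it together: ter.lizl.ge.fa.gra.
Mapping each syllable to C/V: /ter/ → CVC, /lizl/ → CVCC, /ge/ → CV, /fa/ → CV, /gra/ → CCV.

CVC.CVCC.CV.CV.CCV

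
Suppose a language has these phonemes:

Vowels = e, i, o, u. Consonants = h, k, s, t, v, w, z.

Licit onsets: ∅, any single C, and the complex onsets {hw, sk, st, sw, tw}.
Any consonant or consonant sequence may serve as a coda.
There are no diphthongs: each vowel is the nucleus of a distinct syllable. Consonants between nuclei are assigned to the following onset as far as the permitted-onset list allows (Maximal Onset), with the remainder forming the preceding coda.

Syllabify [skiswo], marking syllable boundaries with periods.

ski.swo

Nuclei (vowels): i, o → 2 syllables.
Between /i/ (V1) and /o/ (V2): /sw/ — entire cluster is a permitted onset → onset /sw/, coda ∅.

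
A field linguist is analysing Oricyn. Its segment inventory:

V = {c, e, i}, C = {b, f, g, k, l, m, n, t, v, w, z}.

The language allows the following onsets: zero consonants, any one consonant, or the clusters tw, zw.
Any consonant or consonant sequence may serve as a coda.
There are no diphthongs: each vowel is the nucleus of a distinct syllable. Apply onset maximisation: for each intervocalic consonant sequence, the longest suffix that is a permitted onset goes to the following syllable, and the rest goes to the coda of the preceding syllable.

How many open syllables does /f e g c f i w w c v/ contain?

Vowels present: e, c, i, c; each is a nucleus, giving 4 syllables.
σ1/σ2 boundary: /g/ → onset of the next syllable (single consonants are always licit onsets).
σ2/σ3 boundary: just /f/ — single C goes to the following onset.
σ3/σ4 boundary: /ww/; trying suffixes from longest down, /w/ is the first permitted one, so coda /w/ | onset /w/.
Syllabification: fe.gc.fiw.wcv.
Classifying each syllable: /fe/ (open), /gc/ (open), /fiw/ (closed), /wcv/ (closed).
Open syllables: 2.

2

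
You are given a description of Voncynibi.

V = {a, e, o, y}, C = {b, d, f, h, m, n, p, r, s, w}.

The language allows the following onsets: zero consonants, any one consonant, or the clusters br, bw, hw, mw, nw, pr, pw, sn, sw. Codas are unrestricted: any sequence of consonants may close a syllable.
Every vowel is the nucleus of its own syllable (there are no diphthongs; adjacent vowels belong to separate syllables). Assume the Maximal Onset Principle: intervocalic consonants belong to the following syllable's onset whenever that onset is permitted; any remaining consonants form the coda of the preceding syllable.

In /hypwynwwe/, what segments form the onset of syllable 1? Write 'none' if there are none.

h

The vowels are y, y, e — 3 nuclei, so 3 syllables.
σ1/σ2 boundary: /pw/ is a licit onset in full, so it all attaches to the next syllable.
σ2/σ3 boundary: /nww/; trying suffixes from longest down, /w/ is the first permitted one, so coda /nw/ | onset /w/.
So the parse is hy.pwynw.we.
Syllable 1 is /hy/: onset /h/, nucleus /y/, coda ∅.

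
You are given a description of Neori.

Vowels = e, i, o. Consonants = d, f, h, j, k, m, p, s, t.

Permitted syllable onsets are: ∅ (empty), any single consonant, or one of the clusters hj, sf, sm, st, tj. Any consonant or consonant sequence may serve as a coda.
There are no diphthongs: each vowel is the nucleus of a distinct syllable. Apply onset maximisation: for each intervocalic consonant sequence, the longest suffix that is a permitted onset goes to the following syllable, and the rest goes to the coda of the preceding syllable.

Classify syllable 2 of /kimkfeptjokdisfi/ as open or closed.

The vowels are i, e, o, i, i — 5 nuclei, so 5 syllables.
/i…e/ gap (V1→V2): /mkf/; trying suffixes from longest down, /f/ is the first permitted one, so coda /mk/ | onset /f/.
/e…o/ gap (V2→V3): cluster /ptj/ — the longest permitted-onset suffix is /tj/; onset = /tj/, preceding coda = /p/.
/o…i/ gap (V3→V4): cluster /kd/ — the longest permitted-onset suffix is /d/; onset = /d/, preceding coda = /k/.
/i…i/ gap (V4→V5): /sf/ is a licit onset in full, so it all attaches to the next syllable.
So the parse is kimk.fep.tjok.di.sfi.
Syllable 2 is /fep/ with coda /p/, so it is closed.

closed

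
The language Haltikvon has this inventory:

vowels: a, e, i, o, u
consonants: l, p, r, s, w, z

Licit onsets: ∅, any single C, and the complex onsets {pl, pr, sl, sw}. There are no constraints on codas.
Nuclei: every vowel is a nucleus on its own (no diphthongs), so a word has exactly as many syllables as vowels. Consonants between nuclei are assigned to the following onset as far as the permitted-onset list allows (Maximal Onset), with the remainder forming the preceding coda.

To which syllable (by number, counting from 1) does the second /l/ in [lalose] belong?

The vowels are a, o, e — 3 nuclei, so 3 syllables.
σ1/σ2 boundary: /l/ is a single consonant, so it becomes the next onset.
σ2/σ3 boundary: /s/ → onset of the next syllable (single consonants are always licit onsets).
Syllabification: la.lo.se.
The second /l/ is in the onset of syllable 2 (/lo/).

2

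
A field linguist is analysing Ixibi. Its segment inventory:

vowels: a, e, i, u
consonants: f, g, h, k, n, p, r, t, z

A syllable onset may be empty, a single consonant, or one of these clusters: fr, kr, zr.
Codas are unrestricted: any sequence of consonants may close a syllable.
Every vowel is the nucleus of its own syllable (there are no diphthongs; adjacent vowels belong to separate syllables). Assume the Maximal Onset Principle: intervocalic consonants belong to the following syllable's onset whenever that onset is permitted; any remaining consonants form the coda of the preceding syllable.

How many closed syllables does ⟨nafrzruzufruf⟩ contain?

2

Vowels present: a, u, u, u; each is a nucleus, giving 4 syllables.
V1 /a/ – V2 /u/: /frzr/; trying suffixes from longest down, /zr/ is the first permitted one, so coda /fr/ | onset /zr/.
V2 /u/ – V3 /u/: just /z/ — single C goes to the following onset.
V3 /u/ – V4 /u/: cluster /fr/ — /fr/ is itself a permitted onset, so the whole cluster goes right; preceding coda = ∅.
Result: nafr.zru.zu.fruf.
Classifying each syllable: /nafr/ (closed), /zru/ (open), /zu/ (open), /fruf/ (closed).
Closed syllables: 2.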